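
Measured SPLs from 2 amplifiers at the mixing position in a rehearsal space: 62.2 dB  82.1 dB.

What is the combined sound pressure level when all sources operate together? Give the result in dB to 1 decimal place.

82.1 dB

Σ 10^(Lᵢ/10) = 1.638e+08.
L_total = 10·log₁₀(1.638e+08) = 82.1 dB.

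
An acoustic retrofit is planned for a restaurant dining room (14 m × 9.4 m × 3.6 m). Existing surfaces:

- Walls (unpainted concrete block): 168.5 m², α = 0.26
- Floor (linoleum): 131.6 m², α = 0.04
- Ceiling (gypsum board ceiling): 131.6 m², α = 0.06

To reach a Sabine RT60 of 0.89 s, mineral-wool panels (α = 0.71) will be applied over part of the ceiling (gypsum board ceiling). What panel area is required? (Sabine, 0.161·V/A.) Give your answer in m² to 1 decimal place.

Total absorption A₁ = 168.5·0.26 + 131.6·0.04 + 131.6·0.06
  = 43.810 + 5.264 + 7.896 = 56.970 m² sabins.
V = 473.76 m³. Target absorption A₂ = 0.161 × 473.76 / 0.89 = 85.703 sabins.
ΔA needed = 85.703 − 56.970 = 28.733 sabins.
Net gain per m²: Δα = 0.71 − 0.06 = 0.65.
Area = ΔA/Δα = 28.733/0.65 = 44.2 m².

44.2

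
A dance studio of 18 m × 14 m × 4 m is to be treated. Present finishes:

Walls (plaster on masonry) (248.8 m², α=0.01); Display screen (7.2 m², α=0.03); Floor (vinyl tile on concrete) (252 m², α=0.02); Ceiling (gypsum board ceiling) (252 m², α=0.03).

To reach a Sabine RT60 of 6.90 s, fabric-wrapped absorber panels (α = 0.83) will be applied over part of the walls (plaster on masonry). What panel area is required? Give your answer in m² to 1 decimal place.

10.0

Total absorption A₁ = 248.8×0.01 + 7.2×0.03 + 252×0.02 + 252×0.03
  = 2.488 + 0.216 + 5.040 + 7.560 = 15.304 m² sabins.
V = 1008 m³. Target absorption A₂ = 0.161 × 1008 / 6.90 = 23.520 sabins.
Absorption to add: 23.520 − 15.304 = 8.216 sabins.
Each m² of panel replacing the walls (plaster on masonry) adds (0.83 − 0.01) = 0.82 sabins.
Area = ΔA/Δα = 8.216/0.82 = 10.0 m².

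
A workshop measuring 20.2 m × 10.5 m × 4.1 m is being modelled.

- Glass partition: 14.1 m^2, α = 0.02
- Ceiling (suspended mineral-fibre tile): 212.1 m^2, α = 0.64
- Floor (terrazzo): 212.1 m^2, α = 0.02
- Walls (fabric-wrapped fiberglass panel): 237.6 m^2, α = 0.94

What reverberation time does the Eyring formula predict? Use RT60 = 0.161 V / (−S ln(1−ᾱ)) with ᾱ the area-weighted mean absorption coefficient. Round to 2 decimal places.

0.27 sec

Total surface area S = 14.1 + 212.1 + 212.1 + 237.6 = 675.9 m^2.
Absorption A = 14.1×0.02 + 212.1×0.64 + 212.1×0.02 + 237.6×0.94 = 363.612 sabins.
ᾱ = 363.612 / 675.9 = 0.5380.
Eyring denominator: −S ln(1−ᾱ) = 521.923.
V = 20.2 × 10.5 × 4.1 = 869.61 m³.
RT60 = 0.161 × 869.61 / 521.923 = 0.27 s.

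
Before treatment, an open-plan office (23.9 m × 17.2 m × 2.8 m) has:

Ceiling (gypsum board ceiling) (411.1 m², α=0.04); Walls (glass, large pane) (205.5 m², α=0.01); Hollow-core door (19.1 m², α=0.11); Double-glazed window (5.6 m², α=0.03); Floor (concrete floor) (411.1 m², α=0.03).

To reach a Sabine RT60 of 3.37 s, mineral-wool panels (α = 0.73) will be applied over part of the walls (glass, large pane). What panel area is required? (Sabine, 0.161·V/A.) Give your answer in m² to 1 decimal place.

Total absorption A₁ = 411.1×0.04 + 205.5×0.01 + 19.1×0.11 + 5.6×0.03 + 411.1×0.03
  = 16.444 + 2.055 + 2.101 + 0.168 + 12.333 = 33.101 m² sabins.
Required A₂ = 0.161·1151.024/3.37 = 54.990 sabins.
ΔA needed = 54.990 − 33.101 = 21.889 sabins.
Net gain per m²: Δα = 0.73 − 0.01 = 0.72.
Panel area = 21.889 / 0.72 = 30.4 m².

30.4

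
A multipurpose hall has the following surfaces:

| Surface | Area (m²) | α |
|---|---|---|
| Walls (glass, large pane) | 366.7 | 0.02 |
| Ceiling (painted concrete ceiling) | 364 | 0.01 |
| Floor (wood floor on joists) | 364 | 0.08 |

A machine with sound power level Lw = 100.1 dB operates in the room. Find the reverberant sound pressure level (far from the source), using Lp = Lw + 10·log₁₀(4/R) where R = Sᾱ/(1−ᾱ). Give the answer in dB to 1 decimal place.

A = 40.094 sabins; S = 1094.7 m².
ᾱ = 0.0366, so room constant R = A/(1−ᾱ) = 41.617 m².
Lp = 100.1 + 10·log₁₀(4/41.617) = 100.1 + (-10.17) = 89.9 dB.

89.9 dB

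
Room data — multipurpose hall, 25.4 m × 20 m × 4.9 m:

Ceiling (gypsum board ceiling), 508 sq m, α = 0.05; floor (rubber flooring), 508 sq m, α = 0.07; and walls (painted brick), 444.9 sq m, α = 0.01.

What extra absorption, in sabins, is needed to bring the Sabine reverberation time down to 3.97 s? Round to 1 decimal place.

Equivalent absorption area: A₁ = 508×0.05 + 508×0.07 + 444.9×0.01 = 65.409 sq m.
V = 2489.2 m³. Required absorption A₂ = 0.161 × 2489.2 / 3.97 = 100.947 sabins.
ΔA = A₂ − A₁ = 100.947 − 65.409 = 35.5 sabins.

35.5 sabins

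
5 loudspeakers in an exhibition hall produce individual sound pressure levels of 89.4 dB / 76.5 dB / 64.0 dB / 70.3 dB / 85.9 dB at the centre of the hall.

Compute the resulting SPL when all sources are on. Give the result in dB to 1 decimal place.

Converting to relative power and adding: 10^(89.4/10) + 10^(76.5/10) + 10^(64.0/10) + 10^(70.3/10) + 10^(85.9/10) = 1.318e+09.
Combined level = 10 log₁₀(1.318e+09) = 91.2 dB.

91.2 dB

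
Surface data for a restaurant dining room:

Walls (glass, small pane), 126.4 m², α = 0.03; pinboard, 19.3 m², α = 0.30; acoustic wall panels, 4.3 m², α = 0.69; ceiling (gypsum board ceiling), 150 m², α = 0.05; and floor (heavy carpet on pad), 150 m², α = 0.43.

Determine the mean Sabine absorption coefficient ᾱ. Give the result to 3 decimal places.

0.188

S = Σ Sᵢ = 126.4 + 19.3 + 4.3 + 150 + 150 = 450.0 m².
Weighted sum Σ Sα = 84.549.
ᾱ = 84.549 / 450.0 = 0.188.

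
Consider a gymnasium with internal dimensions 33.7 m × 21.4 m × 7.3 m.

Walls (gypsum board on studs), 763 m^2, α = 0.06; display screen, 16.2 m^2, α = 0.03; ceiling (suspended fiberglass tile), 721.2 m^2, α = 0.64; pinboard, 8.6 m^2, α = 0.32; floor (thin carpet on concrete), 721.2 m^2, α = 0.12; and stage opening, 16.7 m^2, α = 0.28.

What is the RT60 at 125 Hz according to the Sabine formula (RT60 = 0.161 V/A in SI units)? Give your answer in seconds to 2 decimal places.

Equivalent absorption area: A = 763·0.06 + 16.2·0.03 + 721.2·0.64 + 8.6·0.32 + 721.2·0.12 + 16.7·0.28 = 601.806 m^2.
Volume V = 33.7 × 21.4 × 7.3 = 5264.614 m³.
RT60 = 0.161 · V / A = 0.161 × 5264.614 / 601.806 = 1.41 s.

1.41 s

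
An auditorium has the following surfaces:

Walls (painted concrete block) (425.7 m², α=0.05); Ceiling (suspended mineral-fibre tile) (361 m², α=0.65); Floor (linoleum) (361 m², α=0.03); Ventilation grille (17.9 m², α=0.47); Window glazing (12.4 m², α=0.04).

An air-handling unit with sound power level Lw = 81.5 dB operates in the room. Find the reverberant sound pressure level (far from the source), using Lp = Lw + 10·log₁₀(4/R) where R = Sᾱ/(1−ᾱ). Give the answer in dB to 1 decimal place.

A = 275.674 sabins; S = 1178.0 m².
ᾱ = 0.2340, so room constant R = A/(1−ᾱ) = 359.888 m².
Lp = Lw + 10 log₁₀(4/R) = 81.5 -19.54 = 62.0 dB.

62.0 dB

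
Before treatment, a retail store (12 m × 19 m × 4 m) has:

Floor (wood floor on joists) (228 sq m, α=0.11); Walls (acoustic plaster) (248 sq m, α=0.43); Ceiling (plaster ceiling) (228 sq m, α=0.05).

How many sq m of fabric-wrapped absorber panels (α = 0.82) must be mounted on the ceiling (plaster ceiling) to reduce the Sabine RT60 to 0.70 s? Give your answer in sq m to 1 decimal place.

Total absorption A₁ = 228·0.11 + 248·0.43 + 228·0.05
  = 25.080 + 106.640 + 11.400 = 143.120 sq m sabins.
Required A₂ = 0.161·912/0.70 = 209.760 sabins.
Absorption to add: 209.760 − 143.120 = 66.640 sabins.
Net gain per sq m: Δα = 0.82 − 0.05 = 0.77.
Area = ΔA/Δα = 66.640/0.77 = 86.5 sq m.

86.5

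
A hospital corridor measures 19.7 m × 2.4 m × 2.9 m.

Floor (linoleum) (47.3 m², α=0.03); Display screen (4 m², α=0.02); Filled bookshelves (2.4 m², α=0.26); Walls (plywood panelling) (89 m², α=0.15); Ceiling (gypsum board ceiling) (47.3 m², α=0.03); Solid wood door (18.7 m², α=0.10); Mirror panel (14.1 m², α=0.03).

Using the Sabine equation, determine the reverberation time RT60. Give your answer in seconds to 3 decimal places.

A = Σ Sᵢαᵢ = 47.3·0.03 + 4·0.02 + 2.4·0.26 + 89·0.15 + 47.3·0.03 + 18.7·0.10 + 14.1·0.03 = 19.185 sabins.
V = 19.7·2.4·2.9 = 137.112 m³.
RT60 = 0.161 · V / A = 0.161 × 137.112 / 19.185 = 1.151 s.

1.151 s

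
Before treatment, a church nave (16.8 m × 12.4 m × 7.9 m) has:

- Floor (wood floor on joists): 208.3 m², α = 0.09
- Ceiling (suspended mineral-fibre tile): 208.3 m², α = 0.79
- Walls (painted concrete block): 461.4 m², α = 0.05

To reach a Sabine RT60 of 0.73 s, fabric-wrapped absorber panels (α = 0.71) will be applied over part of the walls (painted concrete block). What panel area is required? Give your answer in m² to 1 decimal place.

Equivalent absorption area: A₁ = 208.3*0.09 + 208.3*0.79 + 461.4*0.05 = 206.374 m².
Required A₂ = 0.161·1645.728/0.73 = 362.962 sabins.
Absorption to add: 362.962 − 206.374 = 156.588 sabins.
Each m² of panel replacing the walls (painted concrete block) adds (0.71 − 0.05) = 0.66 sabins.
Area = ΔA/Δα = 156.588/0.66 = 237.3 m².

237.3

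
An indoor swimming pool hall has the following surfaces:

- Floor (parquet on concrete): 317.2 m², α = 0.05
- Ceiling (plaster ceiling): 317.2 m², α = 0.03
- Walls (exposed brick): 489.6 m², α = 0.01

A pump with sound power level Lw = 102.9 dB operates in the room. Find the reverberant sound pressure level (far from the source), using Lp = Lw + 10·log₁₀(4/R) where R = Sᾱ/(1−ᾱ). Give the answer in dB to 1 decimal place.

94.0 dB

Σ(Sᵢαᵢ) = 317.2×0.05 + 317.2×0.03 + 489.6×0.01 = 30.272; total area S = 1124.0 m².
ᾱ = 0.0269, so room constant R = A/(1−ᾱ) = 31.109 m².
Lp = Lw + 10 log₁₀(4/R) = 102.9 -8.91 = 94.0 dB.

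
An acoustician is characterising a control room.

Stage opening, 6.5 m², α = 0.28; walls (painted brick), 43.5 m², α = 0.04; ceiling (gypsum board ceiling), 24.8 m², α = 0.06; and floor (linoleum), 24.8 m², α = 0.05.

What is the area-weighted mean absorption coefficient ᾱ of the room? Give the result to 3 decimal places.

Total surface area S = 99.6 m².
Weighted sum Σ Sα = 6.288.
ᾱ = A/S = 0.063.

0.063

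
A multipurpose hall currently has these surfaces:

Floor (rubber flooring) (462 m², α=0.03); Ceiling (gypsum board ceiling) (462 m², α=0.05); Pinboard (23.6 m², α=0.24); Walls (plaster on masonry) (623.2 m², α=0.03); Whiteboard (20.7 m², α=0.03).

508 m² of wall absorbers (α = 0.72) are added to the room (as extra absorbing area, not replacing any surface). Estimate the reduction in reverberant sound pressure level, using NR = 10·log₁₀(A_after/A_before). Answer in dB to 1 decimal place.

Total absorption A_before = 462×0.03 + 462×0.05 + 23.6×0.24 + 623.2×0.03 + 20.7×0.03
  = 13.860 + 23.100 + 5.664 + 18.696 + 0.621 = 61.941 m² sabins.
Added absorption = 508 × 0.72 = 365.760 sabins.
A_after = 61.941 + 365.760 = 427.701 sabins.
NR = 10·log₁₀(427.701/61.941) = 8.4 dB.

8.4 dB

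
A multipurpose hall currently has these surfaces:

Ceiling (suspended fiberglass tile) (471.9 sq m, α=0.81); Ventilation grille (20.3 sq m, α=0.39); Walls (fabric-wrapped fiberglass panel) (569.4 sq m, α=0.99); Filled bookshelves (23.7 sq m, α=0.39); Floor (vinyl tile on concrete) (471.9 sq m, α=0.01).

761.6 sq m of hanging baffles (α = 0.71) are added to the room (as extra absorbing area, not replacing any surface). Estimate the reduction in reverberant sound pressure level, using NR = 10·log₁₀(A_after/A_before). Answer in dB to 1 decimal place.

Total absorption A_before = 471.9*0.81 + 20.3*0.39 + 569.4*0.99 + 23.7*0.39 + 471.9*0.01
  = 382.239 + 7.917 + 563.706 + 9.243 + 4.719 = 967.824 sq m sabins.
Added absorption = 761.6 × 0.71 = 540.736 sabins.
A_after = 967.824 + 540.736 = 1508.560 sabins.
NR = 10·log₁₀(1508.560/967.824) = 1.9 dB.

1.9 dB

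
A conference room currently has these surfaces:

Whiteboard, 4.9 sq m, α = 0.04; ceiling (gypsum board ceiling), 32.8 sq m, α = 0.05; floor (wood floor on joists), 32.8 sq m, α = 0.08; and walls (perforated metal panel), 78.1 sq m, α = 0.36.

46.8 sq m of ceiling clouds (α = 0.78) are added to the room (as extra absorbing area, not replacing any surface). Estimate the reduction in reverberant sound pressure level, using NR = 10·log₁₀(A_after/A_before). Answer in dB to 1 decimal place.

Total absorption A_before = 4.9×0.04 + 32.8×0.05 + 32.8×0.08 + 78.1×0.36
  = 0.196 + 1.640 + 2.624 + 28.116 = 32.576 sq m sabins.
Added absorption = 46.8 × 0.78 = 36.504 sabins.
A_after = 32.576 + 36.504 = 69.080 sabins.
NR = 10·log₁₀(69.080/32.576) = 3.3 dB.

3.3 dB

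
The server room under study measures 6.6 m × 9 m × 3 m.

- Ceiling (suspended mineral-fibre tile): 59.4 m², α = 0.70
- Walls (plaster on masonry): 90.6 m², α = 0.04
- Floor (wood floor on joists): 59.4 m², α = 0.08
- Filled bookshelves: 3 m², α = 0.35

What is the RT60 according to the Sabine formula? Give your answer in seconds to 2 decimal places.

Total absorption A = 59.4*0.70 + 90.6*0.04 + 59.4*0.08 + 3*0.35
  = 41.580 + 3.624 + 4.752 + 1.050 = 51.006 m² sabins.
Room volume: 178.2 m³.
RT60 = 0.161 · V / A = 0.161 × 178.2 / 51.006 = 0.56 s.

0.56 sec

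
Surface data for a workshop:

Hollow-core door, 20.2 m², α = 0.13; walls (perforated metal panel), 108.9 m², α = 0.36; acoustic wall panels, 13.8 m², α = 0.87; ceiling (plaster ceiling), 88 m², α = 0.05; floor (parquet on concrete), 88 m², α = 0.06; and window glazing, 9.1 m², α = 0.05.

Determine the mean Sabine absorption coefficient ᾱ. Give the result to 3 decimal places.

Total surface area S = 328.0 m².
A = 20.2×0.13 + 108.9×0.36 + 13.8×0.87 + 88×0.05 + 88×0.06 + 9.1×0.05 = 63.971 sabins.
ᾱ = A/S = 0.195.

0.195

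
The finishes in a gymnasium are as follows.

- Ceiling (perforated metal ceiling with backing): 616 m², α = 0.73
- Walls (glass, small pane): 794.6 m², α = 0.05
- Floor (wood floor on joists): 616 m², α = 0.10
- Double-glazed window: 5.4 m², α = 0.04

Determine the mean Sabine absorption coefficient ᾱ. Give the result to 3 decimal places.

S = Σ Sᵢ = 616 + 794.6 + 616 + 5.4 = 2032.0 m².
Weighted sum Σ Sα = 551.226.
ᾱ = A/S = 0.271.

0.271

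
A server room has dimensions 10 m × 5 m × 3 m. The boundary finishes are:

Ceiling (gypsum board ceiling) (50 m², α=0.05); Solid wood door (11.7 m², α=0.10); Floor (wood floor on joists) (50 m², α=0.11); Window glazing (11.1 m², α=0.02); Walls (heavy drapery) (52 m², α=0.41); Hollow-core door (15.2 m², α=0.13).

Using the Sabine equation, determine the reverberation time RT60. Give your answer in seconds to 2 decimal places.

A = Σ Sᵢαᵢ = 50·0.05 + 11.7·0.10 + 50·0.11 + 11.1·0.02 + 52·0.41 + 15.2·0.13 = 32.688 sabins.
Room volume: 150 m³.
RT60 = 0.161 · V / A = 0.161 × 150 / 32.688 = 0.74 s.

0.74 s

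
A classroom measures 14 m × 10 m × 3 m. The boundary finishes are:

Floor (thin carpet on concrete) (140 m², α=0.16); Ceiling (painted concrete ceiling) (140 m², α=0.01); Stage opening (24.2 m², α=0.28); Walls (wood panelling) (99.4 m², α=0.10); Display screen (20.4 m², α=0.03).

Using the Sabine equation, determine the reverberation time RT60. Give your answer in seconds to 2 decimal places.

A = Σ Sᵢαᵢ = 140*0.16 + 140*0.01 + 24.2*0.28 + 99.4*0.10 + 20.4*0.03 = 41.128 sabins.
Room volume: 420 m³.
Sabine: RT60 = 0.161 × 420 / 41.128 = 1.64 s.

1.64 s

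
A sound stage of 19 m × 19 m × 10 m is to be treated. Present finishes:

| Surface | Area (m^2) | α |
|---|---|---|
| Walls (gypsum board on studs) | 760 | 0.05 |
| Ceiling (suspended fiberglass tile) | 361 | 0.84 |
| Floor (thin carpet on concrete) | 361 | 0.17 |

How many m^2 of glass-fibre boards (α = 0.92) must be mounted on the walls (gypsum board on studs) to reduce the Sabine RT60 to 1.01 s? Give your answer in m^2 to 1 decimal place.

198.7

Summing Sᵢαᵢ: 38.000 + 303.240 + 61.370 → A₁ = 402.610 sabins.
Required A₂ = 0.161·3610/1.01 = 575.455 sabins.
Absorption to add: 575.455 − 402.610 = 172.845 sabins.
Net gain per m^2: Δα = 0.92 − 0.05 = 0.87.
Panel area = 172.845 / 0.87 = 198.7 m^2.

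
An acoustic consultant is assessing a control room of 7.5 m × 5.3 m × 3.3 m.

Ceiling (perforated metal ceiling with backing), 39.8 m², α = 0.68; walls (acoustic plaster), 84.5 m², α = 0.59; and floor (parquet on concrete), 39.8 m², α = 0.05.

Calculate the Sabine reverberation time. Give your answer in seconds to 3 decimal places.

0.268 seconds

Summing Sᵢαᵢ: 27.064 + 49.855 + 1.990 → A = 78.909 sabins.
V = 7.5·5.3·3.3 = 131.175 m³.
T = 0.161 V/A = 0.161·131.175/78.909 = 0.268 s.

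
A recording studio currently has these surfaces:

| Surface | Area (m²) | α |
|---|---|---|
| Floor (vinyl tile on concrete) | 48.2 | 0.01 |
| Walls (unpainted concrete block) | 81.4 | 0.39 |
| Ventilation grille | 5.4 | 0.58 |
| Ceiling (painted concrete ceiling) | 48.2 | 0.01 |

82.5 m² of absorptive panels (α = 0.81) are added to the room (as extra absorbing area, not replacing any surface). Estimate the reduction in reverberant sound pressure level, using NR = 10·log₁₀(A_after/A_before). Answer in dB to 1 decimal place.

A_before = Σ Sᵢαᵢ = 48.2*0.01 + 81.4*0.39 + 5.4*0.58 + 48.2*0.01 = 35.842 sabins.
Treatment contributes 82.5·0.81 = 66.825 sabins.
A_after = 35.842 + 66.825 = 102.667 sabins.
NR = 10·log₁₀(102.667/35.842) = 4.6 dB.

4.6 dB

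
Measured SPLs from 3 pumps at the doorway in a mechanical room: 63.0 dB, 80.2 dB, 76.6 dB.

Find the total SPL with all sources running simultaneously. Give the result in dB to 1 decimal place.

Σ 10^(Lᵢ/10) = 1.524e+08.
Combined level = 10 log₁₀(1.524e+08) = 81.8 dB.

81.8 dB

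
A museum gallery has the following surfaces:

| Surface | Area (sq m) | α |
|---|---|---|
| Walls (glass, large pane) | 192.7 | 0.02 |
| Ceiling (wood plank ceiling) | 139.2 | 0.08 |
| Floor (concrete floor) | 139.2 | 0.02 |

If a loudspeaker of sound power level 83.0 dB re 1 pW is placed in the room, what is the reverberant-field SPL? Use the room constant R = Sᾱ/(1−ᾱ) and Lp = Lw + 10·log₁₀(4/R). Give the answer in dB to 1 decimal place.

76.4 dB

Σ(Sᵢαᵢ) = 192.7×0.02 + 139.2×0.08 + 139.2×0.02 = 17.774; total area S = 471.1 sq m.
ᾱ = 17.774/471.1 = 0.0377; R = Sᾱ/(1−ᾱ) = 17.774/(1−0.0377) = 18.470 sq m.
Lp = 83.0 + 10·log₁₀(4/18.470) = 83.0 + (-6.64) = 76.4 dB.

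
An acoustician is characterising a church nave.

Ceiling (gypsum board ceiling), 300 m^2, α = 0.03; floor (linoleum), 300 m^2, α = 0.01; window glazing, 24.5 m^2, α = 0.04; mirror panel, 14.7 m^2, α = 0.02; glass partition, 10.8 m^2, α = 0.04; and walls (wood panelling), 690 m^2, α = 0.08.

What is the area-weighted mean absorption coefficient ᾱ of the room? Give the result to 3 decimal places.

0.051

Total surface area S = 1340.0 m^2.
Σ(Sᵢαᵢ) = 300*0.03 + 300*0.01 + 24.5*0.04 + 14.7*0.02 + 10.8*0.04 + 690*0.08 = 68.906.
ᾱ = A/S = 0.051.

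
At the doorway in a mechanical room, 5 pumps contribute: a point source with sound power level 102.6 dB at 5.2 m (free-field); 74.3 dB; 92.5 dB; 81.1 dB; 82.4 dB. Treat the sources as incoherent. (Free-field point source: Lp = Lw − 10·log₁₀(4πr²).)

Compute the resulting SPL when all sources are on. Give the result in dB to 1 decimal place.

93.3 dB

Source at 5.2 m: Lp = 102.6 − 10·log₁₀(4π·5.2²) = 102.6 − 10·log₁₀(339.795) = 77.3 dB.
Σ 10^(Lᵢ/10) = 2.162e+09.
Combined level = 10 log₁₀(2.162e+09) = 93.3 dB.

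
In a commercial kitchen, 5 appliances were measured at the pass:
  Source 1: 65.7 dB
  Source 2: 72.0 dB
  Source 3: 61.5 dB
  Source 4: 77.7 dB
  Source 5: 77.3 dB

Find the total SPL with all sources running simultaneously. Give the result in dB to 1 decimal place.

81.3 dB

Converting to relative power and adding: 10^(65.7/10) + 10^(72.0/10) + 10^(61.5/10) + 10^(77.7/10) + 10^(77.3/10) = 1.336e+08.
Back to dB: 10·log₁₀ Σ = 81.3 dB.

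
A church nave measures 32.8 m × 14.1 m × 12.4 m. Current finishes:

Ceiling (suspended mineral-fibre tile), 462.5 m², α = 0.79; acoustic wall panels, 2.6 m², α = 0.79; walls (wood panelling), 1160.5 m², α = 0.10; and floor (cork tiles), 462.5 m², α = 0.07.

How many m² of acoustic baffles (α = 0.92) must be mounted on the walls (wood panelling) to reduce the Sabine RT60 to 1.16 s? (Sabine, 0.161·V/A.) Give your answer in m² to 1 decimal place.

Total absorption A₁ = 462.5×0.79 + 2.6×0.79 + 1160.5×0.10 + 462.5×0.07
  = 365.375 + 2.054 + 116.050 + 32.375 = 515.854 m² sabins.
Required A₂ = 0.161·5734.752/1.16 = 795.944 sabins.
ΔA needed = 795.944 − 515.854 = 280.090 sabins.
Net gain per m²: Δα = 0.92 − 0.10 = 0.82.
Area = ΔA/Δα = 280.090/0.82 = 341.6 m².

341.6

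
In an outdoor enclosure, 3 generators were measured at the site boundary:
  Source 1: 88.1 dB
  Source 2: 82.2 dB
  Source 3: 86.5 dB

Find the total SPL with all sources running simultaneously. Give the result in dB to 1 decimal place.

Sum in the linear (power) domain: Σ 10^(Lᵢ/10) = 10^(88.1/10) + 10^(82.2/10) + 10^(86.5/10) = 1.258e+09.
Back to dB: 10·log₁₀ Σ = 91.0 dB.

91.0 dB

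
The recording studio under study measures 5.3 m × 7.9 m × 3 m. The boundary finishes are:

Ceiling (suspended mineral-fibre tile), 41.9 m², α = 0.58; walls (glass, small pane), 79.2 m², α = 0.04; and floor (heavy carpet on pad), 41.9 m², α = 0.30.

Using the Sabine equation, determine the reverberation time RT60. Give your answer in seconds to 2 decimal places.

0.51 s

A = Σ Sᵢαᵢ = 41.9*0.58 + 79.2*0.04 + 41.9*0.30 = 40.040 sabins.
V = 5.3·7.9·3 = 125.61 m³.
Sabine: RT60 = 0.161 × 125.61 / 40.040 = 0.51 s.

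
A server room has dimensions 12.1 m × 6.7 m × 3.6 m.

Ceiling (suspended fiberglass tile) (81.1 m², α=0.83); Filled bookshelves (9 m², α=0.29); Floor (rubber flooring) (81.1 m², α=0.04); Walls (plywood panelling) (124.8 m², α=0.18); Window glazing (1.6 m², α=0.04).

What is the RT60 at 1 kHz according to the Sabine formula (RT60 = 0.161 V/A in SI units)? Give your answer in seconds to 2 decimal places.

0.49 seconds

Summing Sᵢαᵢ: 67.313 + 2.610 + 3.244 + 22.464 + 0.064 → A = 95.695 sabins.
Volume V = 12.1 × 6.7 × 3.6 = 291.852 m³.
RT60 = 0.161 · V / A = 0.161 × 291.852 / 95.695 = 0.49 s.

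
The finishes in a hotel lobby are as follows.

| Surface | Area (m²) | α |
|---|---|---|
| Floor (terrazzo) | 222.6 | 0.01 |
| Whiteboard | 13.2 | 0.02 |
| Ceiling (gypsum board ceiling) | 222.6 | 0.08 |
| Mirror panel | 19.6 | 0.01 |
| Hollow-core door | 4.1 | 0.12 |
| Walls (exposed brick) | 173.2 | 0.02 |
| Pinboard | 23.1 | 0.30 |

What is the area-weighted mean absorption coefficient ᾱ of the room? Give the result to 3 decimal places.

0.046

Total surface area S = 678.4 m².
A = 222.6·0.01 + 13.2·0.02 + 222.6·0.08 + 19.6·0.01 + 4.1·0.12 + 173.2·0.02 + 23.1·0.30 = 31.380 sabins.
ᾱ = 31.380 / 678.4 = 0.046.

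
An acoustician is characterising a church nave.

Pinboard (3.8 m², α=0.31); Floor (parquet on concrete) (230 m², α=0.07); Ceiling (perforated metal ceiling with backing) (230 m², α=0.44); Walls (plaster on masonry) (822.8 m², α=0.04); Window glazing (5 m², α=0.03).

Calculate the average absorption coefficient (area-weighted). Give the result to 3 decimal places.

0.117

Total surface area S = 1291.6 m².
Weighted sum Σ Sα = 151.540.
ᾱ = 151.540 / 1291.6 = 0.117.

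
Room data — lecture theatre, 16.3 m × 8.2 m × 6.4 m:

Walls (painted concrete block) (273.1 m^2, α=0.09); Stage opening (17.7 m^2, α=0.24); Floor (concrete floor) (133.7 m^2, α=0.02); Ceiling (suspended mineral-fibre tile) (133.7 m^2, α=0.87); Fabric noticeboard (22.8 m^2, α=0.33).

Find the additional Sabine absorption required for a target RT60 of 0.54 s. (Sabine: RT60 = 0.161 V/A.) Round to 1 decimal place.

Total absorption A₁ = 273.1*0.09 + 17.7*0.24 + 133.7*0.02 + 133.7*0.87 + 22.8*0.33
  = 24.579 + 4.248 + 2.674 + 116.319 + 7.524 = 155.344 m^2 sabins.
Target A₂ = 0.161·855.424/0.54 = 255.043 sabins (V = 855.424 m³).
Additional absorption ΔA = 255.043 − 155.344 = 99.7 sabins.

99.7 sabins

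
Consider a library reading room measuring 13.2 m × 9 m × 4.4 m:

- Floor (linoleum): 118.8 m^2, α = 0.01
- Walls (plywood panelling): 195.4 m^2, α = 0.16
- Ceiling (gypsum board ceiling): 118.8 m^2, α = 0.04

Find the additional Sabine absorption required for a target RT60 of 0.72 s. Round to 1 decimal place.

Total absorption A₁ = 118.8*0.01 + 195.4*0.16 + 118.8*0.04
  = 1.188 + 31.264 + 4.752 = 37.204 m^2 sabins.
V = 522.72 m³. Required absorption A₂ = 0.161 × 522.72 / 0.72 = 116.886 sabins.
ΔA = A₂ − A₁ = 116.886 − 37.204 = 79.7 sabins.

79.7 sabins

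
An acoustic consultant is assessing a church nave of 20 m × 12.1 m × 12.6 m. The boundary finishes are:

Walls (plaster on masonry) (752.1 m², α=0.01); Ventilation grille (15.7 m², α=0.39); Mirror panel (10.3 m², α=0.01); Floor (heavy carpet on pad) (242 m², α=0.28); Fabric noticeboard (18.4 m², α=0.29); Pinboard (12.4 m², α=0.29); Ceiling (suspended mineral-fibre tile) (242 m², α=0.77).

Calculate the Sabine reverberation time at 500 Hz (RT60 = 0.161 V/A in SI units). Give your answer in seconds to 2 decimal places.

Summing Sᵢαᵢ: 7.521 + 6.123 + 0.103 + 67.760 + 5.336 + 3.596 + 186.340 → A = 276.779 sabins.
V = 20·12.1·12.6 = 3049.2 m³.
RT60 = 0.161 · V / A = 0.161 × 3049.2 / 276.779 = 1.77 s.

1.77 sec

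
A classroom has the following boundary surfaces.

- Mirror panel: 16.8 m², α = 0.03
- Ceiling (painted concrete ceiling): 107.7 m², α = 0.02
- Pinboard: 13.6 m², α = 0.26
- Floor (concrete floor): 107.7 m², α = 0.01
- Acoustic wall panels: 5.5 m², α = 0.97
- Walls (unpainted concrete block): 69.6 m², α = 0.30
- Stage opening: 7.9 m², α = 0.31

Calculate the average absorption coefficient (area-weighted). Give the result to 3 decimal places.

0.109

S = Σ Sᵢ = 16.8 + 107.7 + 13.6 + 107.7 + 5.5 + 69.6 + 7.9 = 328.8 m².
A = 16.8*0.03 + 107.7*0.02 + 13.6*0.26 + 107.7*0.01 + 5.5*0.97 + 69.6*0.30 + 7.9*0.31 = 35.935 sabins.
ᾱ = A/S = 0.109.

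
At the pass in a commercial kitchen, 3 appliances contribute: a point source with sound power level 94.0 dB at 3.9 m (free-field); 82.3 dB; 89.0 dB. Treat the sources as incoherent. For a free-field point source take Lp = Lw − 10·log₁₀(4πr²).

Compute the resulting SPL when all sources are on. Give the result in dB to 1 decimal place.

89.9 dB

Source at 3.9 m: Lp = 94.0 − 10·log₁₀(4π·3.9²) = 94.0 − 10·log₁₀(191.134) = 71.2 dB.
Converting to relative power and adding: 10^(71.2/10) + 10^(82.3/10) + 10^(89.0/10) = 9.773e+08.
Back to dB: 10·log₁₀ Σ = 89.9 dB.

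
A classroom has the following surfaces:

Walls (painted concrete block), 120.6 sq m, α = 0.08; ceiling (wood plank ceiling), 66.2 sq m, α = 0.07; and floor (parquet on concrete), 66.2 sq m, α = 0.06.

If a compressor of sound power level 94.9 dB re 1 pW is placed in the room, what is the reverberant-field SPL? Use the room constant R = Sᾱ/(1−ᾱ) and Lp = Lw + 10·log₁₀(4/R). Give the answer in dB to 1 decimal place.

Σ(Sᵢαᵢ) = 120.6·0.08 + 66.2·0.07 + 66.2·0.06 = 18.254; total area S = 253.0 sq m.
ᾱ = 18.254/253.0 = 0.0722; R = Sᾱ/(1−ᾱ) = 18.254/(1−0.0722) = 19.674 sq m.
Lp = 94.9 + 10·log₁₀(4/19.674) = 94.9 + (-6.92) = 88.0 dB.

88.0 dB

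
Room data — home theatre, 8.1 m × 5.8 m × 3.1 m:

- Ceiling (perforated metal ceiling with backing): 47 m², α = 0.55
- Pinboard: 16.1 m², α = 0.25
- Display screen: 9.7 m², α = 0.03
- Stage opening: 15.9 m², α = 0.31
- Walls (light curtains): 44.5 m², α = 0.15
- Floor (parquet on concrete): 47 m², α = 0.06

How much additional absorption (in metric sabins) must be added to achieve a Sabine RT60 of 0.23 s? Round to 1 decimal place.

A₁ = Σ Sᵢαᵢ = 47·0.55 + 16.1·0.25 + 9.7·0.03 + 15.9·0.31 + 44.5·0.15 + 47·0.06 = 44.590 sabins.
For T = 0.23 s, need A₂ = 0.161·V/T = 0.161·145.638/0.23 = 101.947 sabins.
Additional absorption ΔA = 101.947 − 44.590 = 57.4 sabins.

57.4 sabins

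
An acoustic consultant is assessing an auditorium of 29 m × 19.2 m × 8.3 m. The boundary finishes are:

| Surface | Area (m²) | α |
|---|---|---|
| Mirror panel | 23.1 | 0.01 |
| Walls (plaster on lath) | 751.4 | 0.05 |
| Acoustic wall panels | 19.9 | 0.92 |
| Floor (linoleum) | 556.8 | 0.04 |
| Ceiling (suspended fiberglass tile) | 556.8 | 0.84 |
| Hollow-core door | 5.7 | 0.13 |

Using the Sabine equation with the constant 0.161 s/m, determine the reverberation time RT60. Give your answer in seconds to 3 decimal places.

1.361 seconds

Total absorption A = 23.1·0.01 + 751.4·0.05 + 19.9·0.92 + 556.8·0.04 + 556.8·0.84 + 5.7·0.13
  = 0.231 + 37.570 + 18.308 + 22.272 + 467.712 + 0.741 = 546.834 m² sabins.
Room volume: 4621.44 m³.
Sabine: RT60 = 0.161 × 4621.44 / 546.834 = 1.361 s.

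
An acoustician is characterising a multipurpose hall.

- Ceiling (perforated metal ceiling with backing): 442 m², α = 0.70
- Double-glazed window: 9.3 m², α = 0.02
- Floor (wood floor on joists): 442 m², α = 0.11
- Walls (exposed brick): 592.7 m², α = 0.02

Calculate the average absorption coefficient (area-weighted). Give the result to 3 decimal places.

S = Σ Sᵢ = 442 + 9.3 + 442 + 592.7 = 1486.0 m².
Σ(Sᵢαᵢ) = 442*0.70 + 9.3*0.02 + 442*0.11 + 592.7*0.02 = 370.060.
ᾱ = 370.060 / 1486.0 = 0.249.

0.249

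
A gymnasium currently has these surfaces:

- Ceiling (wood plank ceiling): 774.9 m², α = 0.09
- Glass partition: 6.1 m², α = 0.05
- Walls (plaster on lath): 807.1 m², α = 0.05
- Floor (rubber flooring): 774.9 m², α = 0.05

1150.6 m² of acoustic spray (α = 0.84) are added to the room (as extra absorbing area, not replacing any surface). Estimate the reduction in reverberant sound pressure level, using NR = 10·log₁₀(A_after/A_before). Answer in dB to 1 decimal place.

8.7 dB

Summing Sᵢαᵢ: 69.741 + 0.305 + 40.355 + 38.745 → A_before = 149.146 sabins.
Treatment contributes 1150.6·0.84 = 966.504 sabins.
New total A_after = 1115.650 sabins.
NR = 10·log₁₀(1115.650/149.146) = 8.7 dB.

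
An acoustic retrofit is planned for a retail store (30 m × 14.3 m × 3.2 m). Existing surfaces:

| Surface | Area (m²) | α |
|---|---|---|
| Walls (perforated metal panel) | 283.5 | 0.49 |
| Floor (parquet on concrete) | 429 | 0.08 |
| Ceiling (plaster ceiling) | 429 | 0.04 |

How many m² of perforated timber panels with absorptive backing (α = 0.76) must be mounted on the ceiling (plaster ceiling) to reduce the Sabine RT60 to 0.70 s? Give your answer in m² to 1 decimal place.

174.1

A₁ = Σ Sᵢαᵢ = 283.5*0.49 + 429*0.08 + 429*0.04 = 190.395 sabins.
Required A₂ = 0.161·1372.8/0.70 = 315.744 sabins.
Absorption to add: 315.744 − 190.395 = 125.349 sabins.
Net gain per m²: Δα = 0.76 − 0.04 = 0.72.
Area = ΔA/Δα = 125.349/0.72 = 174.1 m².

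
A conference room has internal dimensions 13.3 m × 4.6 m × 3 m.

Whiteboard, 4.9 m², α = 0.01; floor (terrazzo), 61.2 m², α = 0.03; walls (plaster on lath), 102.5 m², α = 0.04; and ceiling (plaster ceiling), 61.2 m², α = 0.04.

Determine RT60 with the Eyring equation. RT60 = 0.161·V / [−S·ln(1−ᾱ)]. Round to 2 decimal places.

3.44 s

Total surface area S = 4.9 + 61.2 + 102.5 + 61.2 = 229.8 m².
Absorption A = 4.9×0.01 + 61.2×0.03 + 102.5×0.04 + 61.2×0.04 = 8.433 sabins.
ᾱ = 8.433 / 229.8 = 0.0367.
Eyring denominator: −S ln(1−ᾱ) = 8.592.
V = 13.3 × 4.6 × 3 = 183.54 m³.
RT60 = 0.161 × 183.54 / 8.592 = 3.44 s.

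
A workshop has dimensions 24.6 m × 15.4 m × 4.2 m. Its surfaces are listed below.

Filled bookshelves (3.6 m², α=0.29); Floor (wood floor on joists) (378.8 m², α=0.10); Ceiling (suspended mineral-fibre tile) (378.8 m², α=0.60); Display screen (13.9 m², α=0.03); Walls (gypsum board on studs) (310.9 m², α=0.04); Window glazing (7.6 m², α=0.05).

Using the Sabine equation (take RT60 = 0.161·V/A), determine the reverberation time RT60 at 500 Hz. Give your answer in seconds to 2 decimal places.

0.92 s

Total absorption A = 3.6·0.29 + 378.8·0.10 + 378.8·0.60 + 13.9·0.03 + 310.9·0.04 + 7.6·0.05
  = 1.044 + 37.880 + 227.280 + 0.417 + 12.436 + 0.380 = 279.437 m² sabins.
V = 24.6·15.4·4.2 = 1591.128 m³.
RT60 = 0.161 · V / A = 0.161 × 1591.128 / 279.437 = 0.92 s.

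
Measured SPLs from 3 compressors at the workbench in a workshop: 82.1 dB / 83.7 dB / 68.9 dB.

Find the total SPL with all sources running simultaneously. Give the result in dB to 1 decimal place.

Sum in the linear (power) domain: Σ 10^(Lᵢ/10) = 10^(82.1/10) + 10^(83.7/10) + 10^(68.9/10) = 4.044e+08.
Back to dB: 10·log₁₀ Σ = 86.1 dB.

86.1 dB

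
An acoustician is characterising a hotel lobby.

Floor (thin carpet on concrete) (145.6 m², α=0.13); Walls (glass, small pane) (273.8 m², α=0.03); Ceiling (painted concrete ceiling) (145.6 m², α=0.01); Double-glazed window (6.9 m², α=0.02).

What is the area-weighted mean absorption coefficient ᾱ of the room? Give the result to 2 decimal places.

Total surface area S = 571.9 m².
A = 145.6×0.13 + 273.8×0.03 + 145.6×0.01 + 6.9×0.02 = 28.736 sabins.
ᾱ = 28.736 / 571.9 = 0.05.

0.05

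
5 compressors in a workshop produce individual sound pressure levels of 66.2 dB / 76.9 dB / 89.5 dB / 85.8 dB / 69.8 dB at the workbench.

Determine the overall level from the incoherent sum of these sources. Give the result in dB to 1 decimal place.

91.3 dB

Converting to relative power and adding: 10^(66.2/10) + 10^(76.9/10) + 10^(89.5/10) + 10^(85.8/10) + 10^(69.8/10) = 1.334e+09.
Back to dB: 10·log₁₀ Σ = 91.3 dB.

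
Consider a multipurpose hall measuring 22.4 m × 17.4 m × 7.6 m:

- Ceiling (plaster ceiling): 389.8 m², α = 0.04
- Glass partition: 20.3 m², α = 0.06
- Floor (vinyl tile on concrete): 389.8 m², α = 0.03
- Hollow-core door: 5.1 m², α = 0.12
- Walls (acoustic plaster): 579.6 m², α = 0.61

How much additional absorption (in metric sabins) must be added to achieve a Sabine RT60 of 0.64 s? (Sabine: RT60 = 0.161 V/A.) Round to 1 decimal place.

362.5 sabins

Total absorption A₁ = 389.8×0.04 + 20.3×0.06 + 389.8×0.03 + 5.1×0.12 + 579.6×0.61
  = 15.592 + 1.218 + 11.694 + 0.612 + 353.556 = 382.672 m² sabins.
For T = 0.64 s, need A₂ = 0.161·V/T = 0.161·2962.176/0.64 = 745.172 sabins.
Shortfall: 745.172 − 382.672 = 362.5 sabins.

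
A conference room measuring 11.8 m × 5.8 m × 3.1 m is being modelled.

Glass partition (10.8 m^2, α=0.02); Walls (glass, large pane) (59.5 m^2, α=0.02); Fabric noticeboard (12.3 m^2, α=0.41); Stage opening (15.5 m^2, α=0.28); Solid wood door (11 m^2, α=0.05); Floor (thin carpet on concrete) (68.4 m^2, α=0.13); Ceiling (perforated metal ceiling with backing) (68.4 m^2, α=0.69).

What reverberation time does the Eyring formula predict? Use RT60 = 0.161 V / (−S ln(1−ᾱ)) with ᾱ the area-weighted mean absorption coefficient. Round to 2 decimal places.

0.43 sec

Total surface area S = 10.8 + 59.5 + 12.3 + 15.5 + 11 + 68.4 + 68.4 = 245.9 m^2.
Absorption A = 10.8×0.02 + 59.5×0.02 + 12.3×0.41 + 15.5×0.28 + 11×0.05 + 68.4×0.13 + 68.4×0.69 = 67.427 sabins.
ᾱ = 67.427 / 245.9 = 0.2742.
−S·ln(1−ᾱ) = −245.9 × ln(1 − 0.2742) = 78.806.
V = 11.8 × 5.8 × 3.1 = 212.164 m³.
T = 0.161·V/[−S·ln(1−ᾱ)] = 0.161·212.164/78.806 = 0.43 s.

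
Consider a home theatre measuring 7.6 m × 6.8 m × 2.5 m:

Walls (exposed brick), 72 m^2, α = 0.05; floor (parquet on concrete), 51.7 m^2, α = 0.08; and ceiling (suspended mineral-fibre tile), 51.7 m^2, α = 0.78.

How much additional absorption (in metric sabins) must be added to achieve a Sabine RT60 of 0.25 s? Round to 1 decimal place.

35.1 sabins

Summing Sᵢαᵢ: 3.600 + 4.136 + 40.326 → A₁ = 48.062 sabins.
For T = 0.25 s, need A₂ = 0.161·V/T = 0.161·129.2/0.25 = 83.205 sabins.
Additional absorption ΔA = 83.205 − 48.062 = 35.1 sabins.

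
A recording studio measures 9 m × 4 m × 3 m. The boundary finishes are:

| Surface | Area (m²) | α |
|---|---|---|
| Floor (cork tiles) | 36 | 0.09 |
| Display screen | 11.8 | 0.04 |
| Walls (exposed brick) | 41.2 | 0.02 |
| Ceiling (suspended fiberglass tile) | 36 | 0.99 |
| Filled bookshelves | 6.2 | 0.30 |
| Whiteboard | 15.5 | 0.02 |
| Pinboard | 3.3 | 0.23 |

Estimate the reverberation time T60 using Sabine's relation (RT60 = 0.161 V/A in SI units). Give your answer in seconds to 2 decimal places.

Total absorption A = 36×0.09 + 11.8×0.04 + 41.2×0.02 + 36×0.99 + 6.2×0.30 + 15.5×0.02 + 3.3×0.23
  = 3.240 + 0.472 + 0.824 + 35.640 + 1.860 + 0.310 + 0.759 = 43.105 m² sabins.
Volume V = 9 × 4 × 3 = 108 m³.
RT60 = 0.161 · V / A = 0.161 × 108 / 43.105 = 0.40 s.

0.40 sec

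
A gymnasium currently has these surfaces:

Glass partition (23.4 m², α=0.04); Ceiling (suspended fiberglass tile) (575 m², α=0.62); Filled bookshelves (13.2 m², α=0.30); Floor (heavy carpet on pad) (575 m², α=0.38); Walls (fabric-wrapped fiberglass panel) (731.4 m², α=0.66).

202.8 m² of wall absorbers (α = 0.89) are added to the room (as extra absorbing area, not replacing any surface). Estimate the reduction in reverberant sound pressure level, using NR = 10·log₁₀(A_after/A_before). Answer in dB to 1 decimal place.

0.7 dB

Total absorption A_before = 23.4·0.04 + 575·0.62 + 13.2·0.30 + 575·0.38 + 731.4·0.66
  = 0.936 + 356.500 + 3.960 + 218.500 + 482.724 = 1062.620 m² sabins.
Added absorption = 202.8 × 0.89 = 180.492 sabins.
A_after = 1062.620 + 180.492 = 1243.112 sabins.
Reduction = 10 log₁₀(A_after/A_before) = 10 log₁₀(1.1699) = 0.7 dB.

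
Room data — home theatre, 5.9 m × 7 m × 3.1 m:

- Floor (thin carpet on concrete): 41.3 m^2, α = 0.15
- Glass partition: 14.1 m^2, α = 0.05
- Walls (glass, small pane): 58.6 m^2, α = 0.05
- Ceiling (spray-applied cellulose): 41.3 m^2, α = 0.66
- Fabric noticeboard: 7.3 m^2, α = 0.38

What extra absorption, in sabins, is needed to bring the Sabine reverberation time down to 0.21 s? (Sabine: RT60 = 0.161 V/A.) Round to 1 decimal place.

58.3 sabins

Summing Sᵢαᵢ: 6.195 + 0.705 + 2.930 + 27.258 + 2.774 → A₁ = 39.862 sabins.
V = 128.03 m³. Required absorption A₂ = 0.161 × 128.03 / 0.21 = 98.156 sabins.
ΔA = A₂ − A₁ = 98.156 − 39.862 = 58.3 sabins.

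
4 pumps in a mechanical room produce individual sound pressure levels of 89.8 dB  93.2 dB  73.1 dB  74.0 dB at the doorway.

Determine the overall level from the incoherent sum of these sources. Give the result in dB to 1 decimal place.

Sum in the linear (power) domain: Σ 10^(Lᵢ/10) = 10^(89.8/10) + 10^(93.2/10) + 10^(73.1/10) + 10^(74.0/10) = 3.09e+09.
Combined level = 10 log₁₀(3.09e+09) = 94.9 dB.

94.9 dB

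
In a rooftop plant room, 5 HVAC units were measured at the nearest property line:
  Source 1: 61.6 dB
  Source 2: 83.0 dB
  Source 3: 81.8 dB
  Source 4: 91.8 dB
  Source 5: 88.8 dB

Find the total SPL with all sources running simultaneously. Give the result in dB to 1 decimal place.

Converting to relative power and adding: 10^(61.6/10) + 10^(83.0/10) + 10^(81.8/10) + 10^(91.8/10) + 10^(88.8/10) = 2.624e+09.
L_total = 10·log₁₀(2.624e+09) = 94.2 dB.

94.2 dB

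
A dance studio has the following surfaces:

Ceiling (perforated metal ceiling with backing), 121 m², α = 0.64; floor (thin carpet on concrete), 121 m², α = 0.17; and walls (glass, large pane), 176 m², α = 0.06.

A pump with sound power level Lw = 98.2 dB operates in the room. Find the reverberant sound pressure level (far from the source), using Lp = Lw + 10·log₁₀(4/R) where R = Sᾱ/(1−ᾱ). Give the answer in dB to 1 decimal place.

Σ(Sᵢαᵢ) = 121×0.64 + 121×0.17 + 176×0.06 = 108.570; total area S = 418.0 m².
ᾱ = 108.570/418.0 = 0.2597; R = Sᾱ/(1−ᾱ) = 108.570/(1−0.2597) = 146.657 m².
Lp = 98.2 + 10·log₁₀(4/146.657) = 98.2 + (-15.64) = 82.6 dB.

82.6 dB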